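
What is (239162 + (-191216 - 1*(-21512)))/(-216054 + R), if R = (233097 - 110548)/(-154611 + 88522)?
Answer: -4590409762/14278915355 ≈ -0.32148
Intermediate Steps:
R = -122549/66089 (R = 122549/(-66089) = 122549*(-1/66089) = -122549/66089 ≈ -1.8543)
(239162 + (-191216 - 1*(-21512)))/(-216054 + R) = (239162 + (-191216 - 1*(-21512)))/(-216054 - 122549/66089) = (239162 + (-191216 + 21512))/(-14278915355/66089) = (239162 - 169704)*(-66089/14278915355) = 69458*(-66089/14278915355) = -4590409762/14278915355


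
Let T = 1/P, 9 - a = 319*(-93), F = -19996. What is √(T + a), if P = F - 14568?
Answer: 7*√180882804767/17282 ≈ 172.27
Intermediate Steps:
a = 29676 (a = 9 - 319*(-93) = 9 - 1*(-29667) = 9 + 29667 = 29676)
P = -34564 (P = -19996 - 14568 = -34564)
T = -1/34564 (T = 1/(-34564) = -1/34564 ≈ -2.8932e-5)
√(T + a) = √(-1/34564 + 29676) = √(1025721263/34564) = 7*√180882804767/17282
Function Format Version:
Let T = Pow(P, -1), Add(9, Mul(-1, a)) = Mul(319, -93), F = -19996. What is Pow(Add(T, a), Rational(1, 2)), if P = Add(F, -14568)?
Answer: Mul(Rational(7, 17282), Pow(180882804767, Rational(1, 2))) ≈ 172.27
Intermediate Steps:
a = 29676 (a = Add(9, Mul(-1, Mul(319, -93))) = Add(9, Mul(-1, -29667)) = Add(9, 29667) = 29676)
P = -34564 (P = Add(-19996, -14568) = -34564)
T = Rational(-1, 34564) (T = Pow(-34564, -1) = Rational(-1, 34564) ≈ -2.8932e-5)
Pow(Add(T, a), Rational(1, 2)) = Pow(Add(Rational(-1, 34564), 29676), Rational(1, 2)) = Pow(Rational(1025721263, 34564), Rational(1, 2)) = Mul(Rational(7, 17282), Pow(180882804767, Rational(1, 2)))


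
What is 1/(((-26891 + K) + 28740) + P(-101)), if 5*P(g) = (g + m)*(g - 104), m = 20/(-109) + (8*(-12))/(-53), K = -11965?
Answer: -5777/34903139 ≈ -0.00016552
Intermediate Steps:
m = 9404/5777 (m = 20*(-1/109) - 96*(-1/53) = -20/109 + 96/53 = 9404/5777 ≈ 1.6278)
P(g) = (-104 + g)*(9404/5777 + g)/5 (P(g) = ((g + 9404/5777)*(g - 104))/5 = ((9404/5777 + g)*(-104 + g))/5 = ((-104 + g)*(9404/5777 + g))/5 = (-104 + g)*(9404/5777 + g)/5)
1/(((-26891 + K) + 28740) + P(-101)) = 1/(((-26891 - 11965) + 28740) + (-978016/28885 - 591404/28885*(-101) + (⅕)*(-101)²)) = 1/((-38856 + 28740) + (-978016/28885 + 59731804/28885 + (⅕)*10201)) = 1/(-10116 + (-978016/28885 + 59731804/28885 + 10201/5)) = 1/(-10116 + 23536993/5777) = 1/(-34903139/5777) = -5777/34903139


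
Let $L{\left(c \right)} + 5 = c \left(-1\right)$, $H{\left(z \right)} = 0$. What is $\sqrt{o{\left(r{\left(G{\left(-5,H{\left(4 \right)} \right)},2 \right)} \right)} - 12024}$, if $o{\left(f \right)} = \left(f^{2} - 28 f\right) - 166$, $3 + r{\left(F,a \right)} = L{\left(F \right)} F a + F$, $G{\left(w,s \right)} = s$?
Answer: $i \sqrt{12097} \approx 109.99 i$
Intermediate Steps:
$L{\left(c \right)} = -5 - c$ ($L{\left(c \right)} = -5 + c \left(-1\right) = -5 - c$)
$r{\left(F,a \right)} = -3 + F + F a \left(-5 - F\right)$ ($r{\left(F,a \right)} = -3 + \left(\left(-5 - F\right) F a + F\right) = -3 + \left(F \left(-5 - F\right) a + F\right) = -3 + \left(F a \left(-5 - F\right) + F\right) = -3 + \left(F + F a \left(-5 - F\right)\right) = -3 + F + F a \left(-5 - F\right)$)
$o{\left(f \right)} = -166 + f^{2} - 28 f$
$\sqrt{o{\left(r{\left(G{\left(-5,H{\left(4 \right)} \right)},2 \right)} \right)} - 12024} = \sqrt{\left(-166 + \left(-3 + 0 - 0 \cdot 2 \left(5 + 0\right)\right)^{2} - 28 \left(-3 + 0 - 0 \cdot 2 \left(5 + 0\right)\right)\right) - 12024} = \sqrt{\left(-166 + \left(-3 + 0 - 0 \cdot 2 \cdot 5\right)^{2} - 28 \left(-3 + 0 - 0 \cdot 2 \cdot 5\right)\right) - 12024} = \sqrt{\left(-166 + \left(-3 + 0 + 0\right)^{2} - 28 \left(-3 + 0 + 0\right)\right) - 12024} = \sqrt{\left(-166 + \left(-3\right)^{2} - -84\right) - 12024} = \sqrt{\left(-166 + 9 + 84\right) - 12024} = \sqrt{-73 - 12024} = \sqrt{-12097} = i \sqrt{12097}$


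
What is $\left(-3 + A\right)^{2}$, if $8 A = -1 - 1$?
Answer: $\frac{169}{16} \approx 10.563$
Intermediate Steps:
$A = - \frac{1}{4}$ ($A = \frac{-1 - 1}{8} = \frac{1}{8} \left(-2\right) = - \frac{1}{4} \approx -0.25$)
$\left(-3 + A\right)^{2} = \left(-3 - \frac{1}{4}\right)^{2} = \left(- \frac{13}{4}\right)^{2} = \frac{169}{16}$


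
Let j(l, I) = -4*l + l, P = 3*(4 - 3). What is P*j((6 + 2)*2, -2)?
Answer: -144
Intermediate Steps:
P = 3 (P = 3*1 = 3)
j(l, I) = -3*l
P*j((6 + 2)*2, -2) = 3*(-3*(6 + 2)*2) = 3*(-24*2) = 3*(-3*16) = 3*(-48) = -144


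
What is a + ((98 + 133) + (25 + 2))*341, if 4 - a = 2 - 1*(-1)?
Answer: 87979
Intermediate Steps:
a = 1 (a = 4 - (2 - 1*(-1)) = 4 - (2 + 1) = 4 - 1*3 = 4 - 3 = 1)
a + ((98 + 133) + (25 + 2))*341 = 1 + ((98 + 133) + (25 + 2))*341 = 1 + (231 + 27)*341 = 1 + 258*341 = 1 + 87978 = 87979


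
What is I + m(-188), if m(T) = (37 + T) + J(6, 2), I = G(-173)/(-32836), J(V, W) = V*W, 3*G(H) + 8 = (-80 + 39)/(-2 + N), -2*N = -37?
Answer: -225927925/1625382 ≈ -139.00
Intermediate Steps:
N = 37/2 (N = -½*(-37) = 37/2 ≈ 18.500)
G(H) = -346/99 (G(H) = -8/3 + ((-80 + 39)/(-2 + 37/2))/3 = -8/3 + (-41/33/2)/3 = -8/3 + (-41*2/33)/3 = -8/3 + (⅓)*(-82/33) = -8/3 - 82/99 = -346/99)
I = 173/1625382 (I = -346/99/(-32836) = -346/99*(-1/32836) = 173/1625382 ≈ 0.00010644)
m(T) = 49 + T (m(T) = (37 + T) + 6*2 = (37 + T) + 12 = 49 + T)
I + m(-188) = 173/1625382 + (49 - 188) = 173/1625382 - 139 = -225927925/1625382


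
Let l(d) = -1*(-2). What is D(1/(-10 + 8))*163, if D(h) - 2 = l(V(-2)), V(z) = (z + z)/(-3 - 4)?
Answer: 652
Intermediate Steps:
V(z) = -2*z/7 (V(z) = (2*z)/(-7) = (2*z)*(-1/7) = -2*z/7)
l(d) = 2
D(h) = 4 (D(h) = 2 + 2 = 4)
D(1/(-10 + 8))*163 = 4*163 = 652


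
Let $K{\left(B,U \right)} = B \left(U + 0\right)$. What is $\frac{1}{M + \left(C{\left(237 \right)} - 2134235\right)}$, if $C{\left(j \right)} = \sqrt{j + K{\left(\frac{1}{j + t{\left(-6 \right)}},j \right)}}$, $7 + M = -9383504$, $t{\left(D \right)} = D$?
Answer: $- \frac{443433221}{5107351207430702} - \frac{\sqrt{352814}}{5107351207430702} \approx -8.6823 \cdot 10^{-8}$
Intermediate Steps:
$K{\left(B,U \right)} = B U$
$M = -9383511$ ($M = -7 - 9383504 = -9383511$)
$C{\left(j \right)} = \sqrt{j + \frac{j}{-6 + j}}$ ($C{\left(j \right)} = \sqrt{j + \frac{j}{j - 6}} = \sqrt{j + \frac{j}{-6 + j}}$)
$\frac{1}{M + \left(C{\left(237 \right)} - 2134235\right)} = \frac{1}{-9383511 - \left(2134235 - \sqrt{\frac{237 \left(-5 + 237\right)}{-6 + 237}}\right)} = \frac{1}{-9383511 - \left(2134235 - \sqrt{237 \cdot \frac{1}{231} \cdot 232}\right)} = \frac{1}{-9383511 - \left(2134235 - \sqrt{\frac{18328}{77}}\right)} = \frac{1}{-9383511 - \left(2134235 - \frac{2 \sqrt{352814}}{77}\right)} = \frac{1}{-11517746 + \frac{2 \sqrt{352814}}{77}}$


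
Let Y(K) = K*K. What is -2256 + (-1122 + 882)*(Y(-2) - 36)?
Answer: 5424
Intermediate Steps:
Y(K) = K²
-2256 + (-1122 + 882)*(Y(-2) - 36) = -2256 + (-1122 + 882)*((-2)² - 36) = -2256 - 240*(4 - 36) = -2256 - 240*(-32) = -2256 + 7680 = 5424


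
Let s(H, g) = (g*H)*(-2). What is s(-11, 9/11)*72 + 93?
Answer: 1389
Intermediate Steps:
s(H, g) = -2*H*g (s(H, g) = (H*g)*(-2) = -2*H*g)
s(-11, 9/11)*72 + 93 = -2*(-11)*9/11*72 + 93 = 18*72 + 93 = 1296 + 93 = 1389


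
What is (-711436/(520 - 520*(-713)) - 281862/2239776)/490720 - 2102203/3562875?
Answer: -5673692886826441909/9615872481703488000 ≈ -0.59003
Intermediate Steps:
(-711436/(520 - 520*(-713)) - 281862/2239776)/490720 - 2102203/3562875 = (-711436/(520 + 370760) - 281862*1/2239776)*(1/490720) - 2102203*1/3562875 = (-711436/371280 - 2237/17776)*(1/490720) - 2102203/3562875 = (-711436*1/371280 - 2237/17776)*(1/490720) - 2102203/3562875 = (-177859/92820 - 2237/17776)*(1/490720) - 2102203/3562875 = -842314981/412492080*1/490720 - 2102203/3562875 = -842314981/202418113497600 - 2102203/3562875 = -5673692886826441909/9615872481703488000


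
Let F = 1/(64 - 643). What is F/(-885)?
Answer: 1/512415 ≈ 1.9515e-6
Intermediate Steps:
F = -1/579 (F = 1/(-579) = -1/579 ≈ -0.0017271)
F/(-885) = -1/579/(-885) = -1/579*(-1/885) = 1/512415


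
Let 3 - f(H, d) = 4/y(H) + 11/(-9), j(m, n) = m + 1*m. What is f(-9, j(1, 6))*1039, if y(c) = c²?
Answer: 351182/81 ≈ 4335.6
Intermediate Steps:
j(m, n) = 2*m (j(m, n) = m + m = 2*m)
f(H, d) = 38/9 - 4/H² (f(H, d) = 3 - (4/(H²) + 11/(-9)) = 3 - (4/H² + 11*(-⅑)) = 3 - (4/H² - 11/9) = 3 - (-11/9 + 4/H²) = 3 + (11/9 - 4/H²) = 38/9 - 4/H²)
f(-9, j(1, 6))*1039 = (38/9 - 4/(-9)²)*1039 = (38/9 - 4*1/81)*1039 = (38/9 - 4/81)*1039 = (338/81)*1039 = 351182/81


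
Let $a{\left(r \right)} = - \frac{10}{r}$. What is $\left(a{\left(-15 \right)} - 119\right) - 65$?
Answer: $- \frac{550}{3} \approx -183.33$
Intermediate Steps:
$\left(a{\left(-15 \right)} - 119\right) - 65 = \left(- \frac{10}{-15} - 119\right) - 65 = \left(\left(-10\right) \left(- \frac{1}{15}\right) - 119\right) - 65 = \left(\frac{2}{3} - 119\right) - 65 = - \frac{355}{3} - 65 = - \frac{550}{3}$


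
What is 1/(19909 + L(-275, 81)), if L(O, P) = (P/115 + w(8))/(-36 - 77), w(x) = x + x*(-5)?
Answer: 12995/258721054 ≈ 5.0228e-5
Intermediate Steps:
w(x) = -4*x (w(x) = x - 5*x = -4*x)
L(O, P) = 32/113 - P/12995 (L(O, P) = (P/115 - 4*8)/(-36 - 77) = (P*(1/115) - 32)/(-113) = (P/115 - 32)*(-1/113) = (-32 + P/115)*(-1/113) = 32/113 - P/12995)
1/(19909 + L(-275, 81)) = 1/(19909 + (32/113 - 1/12995*81)) = 1/(19909 + (32/113 - 81/12995)) = 1/(19909 + 3599/12995) = 1/(258721054/12995) = 12995/258721054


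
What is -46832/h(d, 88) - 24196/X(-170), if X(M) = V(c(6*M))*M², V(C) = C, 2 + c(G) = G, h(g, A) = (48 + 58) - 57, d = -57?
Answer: -49400692857/51687650 ≈ -955.75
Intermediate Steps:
h(g, A) = 49 (h(g, A) = 106 - 57 = 49)
c(G) = -2 + G
X(M) = M²*(-2 + 6*M) (X(M) = (-2 + 6*M)*M² = M²*(-2 + 6*M))
-46832/h(d, 88) - 24196/X(-170) = -46832/49 - 24196*1/(28900*(-2 + 6*(-170))) = -46832*1/49 - 24196*1/(28900*(-2 - 1020)) = -46832/49 - 24196/(28900*(-1022)) = -46832/49 - 24196/(-29535800) = -46832/49 - 24196*(-1/29535800) = -46832/49 + 6049/7383950 = -49400692857/51687650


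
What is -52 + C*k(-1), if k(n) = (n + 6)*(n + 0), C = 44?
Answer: -272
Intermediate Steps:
k(n) = n*(6 + n) (k(n) = (6 + n)*n = n*(6 + n))
-52 + C*k(-1) = -52 + 44*(-(6 - 1)) = -52 + 44*(-1*5) = -52 + 44*(-5) = -52 - 220 = -272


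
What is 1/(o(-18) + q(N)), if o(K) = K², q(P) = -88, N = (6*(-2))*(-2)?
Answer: 1/236 ≈ 0.0042373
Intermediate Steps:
N = 24 (N = -12*(-2) = 24)
1/(o(-18) + q(N)) = 1/((-18)² - 88) = 1/(324 - 88) = 1/236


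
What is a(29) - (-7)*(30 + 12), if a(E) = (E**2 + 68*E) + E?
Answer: 3136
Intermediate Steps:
a(E) = E**2 + 69*E
a(29) - (-7)*(30 + 12) = 29*(69 + 29) - (-7)*(30 + 12) = 29*98 - (-7)*42 = 2842 - 1*(-294) = 2842 + 294 = 3136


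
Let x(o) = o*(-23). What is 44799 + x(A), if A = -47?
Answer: 45880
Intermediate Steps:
x(o) = -23*o
44799 + x(A) = 44799 - 23*(-47) = 44799 + 1081 = 45880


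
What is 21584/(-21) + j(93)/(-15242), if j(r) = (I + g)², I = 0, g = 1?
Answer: -328983349/320082 ≈ -1027.8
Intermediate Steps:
j(r) = 1 (j(r) = (0 + 1)² = 1² = 1)
21584/(-21) + j(93)/(-15242) = 21584/(-21) + 1/(-15242) = 21584*(-1/21) + 1*(-1/15242) = -21584/21 - 1/15242 = -328983349/320082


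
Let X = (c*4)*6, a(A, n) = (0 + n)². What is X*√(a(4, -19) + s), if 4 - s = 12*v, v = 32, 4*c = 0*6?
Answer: 0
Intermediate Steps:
a(A, n) = n²
c = 0 (c = (0*6)/4 = (¼)*0 = 0)
X = 0 (X = (0*4)*6 = 0*6 = 0)
s = -380 (s = 4 - 12*32 = 4 - 1*384 = 4 - 384 = -380)
X*√(a(4, -19) + s) = 0*√((-19)² - 380) = 0*√(361 - 380) = 0*√(-19) = 0*(I*√19) = 0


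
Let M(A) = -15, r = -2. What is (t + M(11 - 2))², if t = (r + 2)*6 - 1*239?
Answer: 64516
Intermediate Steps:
t = -239 (t = (-2 + 2)*6 - 1*239 = 0*6 - 239 = 0 - 239 = -239)
(t + M(11 - 2))² = (-239 - 15)² = (-254)² = 64516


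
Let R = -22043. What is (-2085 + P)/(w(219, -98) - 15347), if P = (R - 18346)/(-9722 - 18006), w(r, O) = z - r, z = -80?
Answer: 57772491/433832288 ≈ 0.13317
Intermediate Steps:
w(r, O) = -80 - r
P = 40389/27728 (P = (-22043 - 18346)/(-9722 - 18006) = -40389/(-27728) = -40389*(-1/27728) = 40389/27728 ≈ 1.4566)
(-2085 + P)/(w(219, -98) - 15347) = (-2085 + 40389/27728)/((-80 - 1*219) - 15347) = -57772491/(27728*((-80 - 219) - 15347)) = -57772491/(27728*(-299 - 15347)) = -57772491/27728/(-15646) = -57772491/27728*(-1/15646) = 57772491/433832288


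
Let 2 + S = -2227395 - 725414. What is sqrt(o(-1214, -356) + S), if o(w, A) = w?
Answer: 15*I*sqrt(13129) ≈ 1718.7*I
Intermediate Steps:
S = -2952811 (S = -2 + (-2227395 - 725414) = -2 - 2952809 = -2952811)
sqrt(o(-1214, -356) + S) = sqrt(-1214 - 2952811) = sqrt(-2954025) = 15*I*sqrt(13129)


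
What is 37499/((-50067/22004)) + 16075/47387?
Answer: -39099535519427/2372524929 ≈ -16480.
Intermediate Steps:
37499/((-50067/22004)) + 16075/47387 = 37499/((-50067*1/22004)) + 16075*(1/47387) = 37499/(-50067/22004) + 16075/47387 = 37499*(-22004/50067) + 16075/47387 = -825127996/50067 + 16075/47387 = -39099535519427/2372524929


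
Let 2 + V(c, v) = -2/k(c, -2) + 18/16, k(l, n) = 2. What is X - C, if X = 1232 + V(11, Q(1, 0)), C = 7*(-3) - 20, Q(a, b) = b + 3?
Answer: 10169/8 ≈ 1271.1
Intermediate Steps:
Q(a, b) = 3 + b
V(c, v) = -15/8 (V(c, v) = -2 + (-2/2 + 18/16) = -2 + (-2*½ + 18*(1/16)) = -2 + (-1 + 9/8) = -2 + ⅛ = -15/8)
C = -41 (C = -21 - 20 = -41)
X = 9841/8 (X = 1232 - 15/8 = 9841/8 ≈ 1230.1)
X - C = 9841/8 - 1*(-41) = 9841/8 + 41 = 10169/8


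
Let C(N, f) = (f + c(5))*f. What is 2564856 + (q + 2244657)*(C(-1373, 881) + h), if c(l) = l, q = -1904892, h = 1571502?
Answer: 799152948876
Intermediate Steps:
C(N, f) = f*(5 + f) (C(N, f) = (f + 5)*f = (5 + f)*f = f*(5 + f))
2564856 + (q + 2244657)*(C(-1373, 881) + h) = 2564856 + (-1904892 + 2244657)*(881*(5 + 881) + 1571502) = 2564856 + 339765*(881*886 + 1571502) = 2564856 + 339765*(780566 + 1571502) = 2564856 + 339765*2352068 = 2564856 + 799150384020 = 799152948876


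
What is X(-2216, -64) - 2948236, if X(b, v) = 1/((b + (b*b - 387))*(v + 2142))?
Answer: -30068864775487623/10198934134 ≈ -2.9482e+6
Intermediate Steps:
X(b, v) = 1/((2142 + v)*(-387 + b + b**2)) (X(b, v) = 1/((b + (b**2 - 387))*(2142 + v)) = 1/((b + (-387 + b**2))*(2142 + v)) = 1/((-387 + b + b**2)*(2142 + v)) = 1/((2142 + v)*(-387 + b + b**2)))
X(-2216, -64) - 2948236 = 1/(-828954 - 387*(-64) + 2142*(-2216) + 2142*(-2216)**2 - 2216*(-64) - 64*(-2216)**2) - 2948236 = 1/(-828954 + 24768 - 4746672 + 2142*4910656 + 141824 - 64*4910656) - 2948236 = 1/(-828954 + 24768 - 4746672 + 10518625152 + 141824 - 314281984) - 2948236 = 1/10198934134 - 2948236 = -30068864775487623/10198934134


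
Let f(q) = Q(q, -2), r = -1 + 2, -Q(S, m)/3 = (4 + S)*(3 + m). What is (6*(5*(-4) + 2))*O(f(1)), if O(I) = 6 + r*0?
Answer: -648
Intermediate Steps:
Q(S, m) = -3*(3 + m)*(4 + S) (Q(S, m) = -3*(4 + S)*(3 + m) = -3*(3 + m)*(4 + S))
r = 1
f(q) = -12 - 3*q (f(q) = -36 - 12*(-2) - 9*q - 3*q*(-2) = -36 + 24 - 9*q + 6*q = -12 - 3*q)
O(I) = 6 (O(I) = 6 + 1*0 = 6 + 0 = 6)
(6*(5*(-4) + 2))*O(f(1)) = (6*(5*(-4) + 2))*6 = (6*(-20 + 2))*6 = (6*(-18))*6 = -108*6 = -648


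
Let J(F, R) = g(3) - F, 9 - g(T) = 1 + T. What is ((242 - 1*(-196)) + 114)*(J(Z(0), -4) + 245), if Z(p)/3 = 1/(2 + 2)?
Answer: 137586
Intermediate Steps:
Z(p) = 3/4 (Z(p) = 3/(2 + 2) = 3/4)
g(T) = 8 - T (g(T) = 9 - (1 + T) = 9 + (-1 - T) = 8 - T)
J(F, R) = 5 - F (J(F, R) = (8 - 1*3) - F = (8 - 3) - F = 5 - F)
((242 - 1*(-196)) + 114)*(J(Z(0), -4) + 245) = ((242 - 1*(-196)) + 114)*((5 - 1*3/4) + 245) = ((242 + 196) + 114)*((5 - 3/4) + 245) = (438 + 114)*(17/4 + 245) = 552*(997/4) = 137586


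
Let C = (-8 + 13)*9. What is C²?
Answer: 2025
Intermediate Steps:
C = 45 (C = 5*9 = 45)
C² = 45² = 2025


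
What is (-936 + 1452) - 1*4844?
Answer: -4328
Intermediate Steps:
(-936 + 1452) - 1*4844 = 516 - 4844 = -4328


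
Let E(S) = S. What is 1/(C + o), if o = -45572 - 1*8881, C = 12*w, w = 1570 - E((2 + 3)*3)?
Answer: -1/35793 ≈ -2.7938e-5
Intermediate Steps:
w = 1555 (w = 1570 - (2 + 3)*3 = 1570 - 5*3 = 1570 - 1*15 = 1570 - 15 = 1555)
C = 18660 (C = 12*1555 = 18660)
o = -54453 (o = -45572 - 8881 = -54453)
1/(C + o) = 1/(18660 - 54453) = 1/(-35793) = -1/35793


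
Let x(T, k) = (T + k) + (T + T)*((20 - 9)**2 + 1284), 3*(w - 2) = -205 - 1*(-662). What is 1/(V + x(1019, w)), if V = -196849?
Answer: 3/8003143 ≈ 3.7485e-7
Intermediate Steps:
w = 463/3 (w = 2 + (-205 - 1*(-662))/3 = 2 + (-205 + 662)/3 = 2 + (1/3)*457 = 2 + 457/3 = 463/3 ≈ 154.33)
x(T, k) = k + 2811*T (x(T, k) = (T + k) + (2*T)*(11**2 + 1284) = (T + k) + (2*T)*(121 + 1284) = (T + k) + (2*T)*1405 = (T + k) + 2810*T = k + 2811*T)
1/(V + x(1019, w)) = 1/(-196849 + (463/3 + 2811*1019)) = 1/(-196849 + (463/3 + 2864409)) = 1/(-196849 + 8593690/3) = 1/(8003143/3) = 3/8003143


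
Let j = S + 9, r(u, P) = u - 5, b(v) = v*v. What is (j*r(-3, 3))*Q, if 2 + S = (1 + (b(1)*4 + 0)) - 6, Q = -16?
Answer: 768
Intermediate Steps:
b(v) = v²
r(u, P) = -5 + u
S = -3 (S = -2 + ((1 + (1²*4 + 0)) - 6) = -2 + ((1 + (1*4 + 0)) - 6) = -2 + ((1 + (4 + 0)) - 6) = -2 + ((1 + 4) - 6) = -2 + (5 - 6) = -2 - 1 = -3)
j = 6 (j = -3 + 9 = 6)
(j*r(-3, 3))*Q = (6*(-5 - 3))*(-16) = (6*(-8))*(-16) = -48*(-16) = 768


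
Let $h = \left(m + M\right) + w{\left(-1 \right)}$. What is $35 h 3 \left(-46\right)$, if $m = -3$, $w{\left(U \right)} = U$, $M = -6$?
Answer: $48300$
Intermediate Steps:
$h = -10$ ($h = \left(-3 - 6\right) - 1 = -9 - 1 = -10$)
$35 h 3 \left(-46\right) = 35 \left(\left(-10\right) 3\right) \left(-46\right) = 35 \left(-30\right) \left(-46\right) = \left(-1050\right) \left(-46\right) = 48300$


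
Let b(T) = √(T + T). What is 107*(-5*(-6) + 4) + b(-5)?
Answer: 3638 + I*√10 ≈ 3638.0 + 3.1623*I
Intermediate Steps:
b(T) = √2*√T (b(T) = √(2*T) = √2*√T)
107*(-5*(-6) + 4) + b(-5) = 107*(-5*(-6) + 4) + √2*√(-5) = 107*(30 + 4) + √2*(I*√5) = 107*34 + I*√10 = 3638 + I*√10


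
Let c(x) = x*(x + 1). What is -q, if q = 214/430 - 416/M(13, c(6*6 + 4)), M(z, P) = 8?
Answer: 11073/215 ≈ 51.502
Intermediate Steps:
c(x) = x*(1 + x)
q = -11073/215 (q = 214/430 - 416/8 = 214*(1/430) - 416*⅛ = 107/215 - 52 = -11073/215 ≈ -51.502)
-q = -1*(-11073/215) = 11073/215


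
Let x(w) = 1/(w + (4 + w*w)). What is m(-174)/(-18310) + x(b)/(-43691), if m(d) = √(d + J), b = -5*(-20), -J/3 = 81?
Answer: -1/441453864 - I*√417/18310 ≈ -2.2652e-9 - 0.0011153*I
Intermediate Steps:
J = -243 (J = -3*81 = -243)
b = 100
m(d) = √(-243 + d) (m(d) = √(d - 243) = √(-243 + d))
x(w) = 1/(4 + w + w²) (x(w) = 1/(w + (4 + w²)) = 1/(4 + w + w²))
m(-174)/(-18310) + x(b)/(-43691) = √(-243 - 174)/(-18310) + 1/((4 + 100 + 100²)*(-43691)) = √(-417)*(-1/18310) - 1/43691/(4 + 100 + 10000) = (I*√417)*(-1/18310) - 1/43691/10104 = -I*√417/18310 + (1/10104)*(-1/43691) = -I*√417/18310 - 1/441453864 = -1/441453864 - I*√417/18310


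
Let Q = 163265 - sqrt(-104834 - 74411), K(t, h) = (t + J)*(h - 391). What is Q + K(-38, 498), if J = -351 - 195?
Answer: 100777 - I*sqrt(179245) ≈ 1.0078e+5 - 423.37*I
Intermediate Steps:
J = -546
K(t, h) = (-546 + t)*(-391 + h) (K(t, h) = (t - 546)*(h - 391) = (-546 + t)*(-391 + h))
Q = 163265 - I*sqrt(179245) (Q = 163265 - sqrt(-179245) = 163265 - I*sqrt(179245) ≈ 1.6327e+5 - 423.37*I)
Q + K(-38, 498) = (163265 - I*sqrt(179245)) + (213486 - 546*498 - 391*(-38) + 498*(-38)) = (163265 - I*sqrt(179245)) + (213486 - 271908 + 14858 - 18924) = (163265 - I*sqrt(179245)) - 62488 = 100777 - I*sqrt(179245)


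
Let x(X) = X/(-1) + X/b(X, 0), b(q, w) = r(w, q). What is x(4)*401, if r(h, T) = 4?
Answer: -1203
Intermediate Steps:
b(q, w) = 4
x(X) = -3*X/4 (x(X) = X/(-1) + X/4 = X*(-1) + X*(¼) = -X + X/4 = -3*X/4)
x(4)*401 = -¾*4*401 = -3*401 = -1203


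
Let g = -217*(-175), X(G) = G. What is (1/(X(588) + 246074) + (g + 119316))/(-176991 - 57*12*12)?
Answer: -12932570881/15227185246 ≈ -0.84931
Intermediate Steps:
g = 37975
(1/(X(588) + 246074) + (g + 119316))/(-176991 - 57*12*12) = (1/(588 + 246074) + (37975 + 119316))/(-176991 - 57*12*12) = (1/246662 + 157291)/(-176991 - 684*12) = (1/246662 + 157291)/(-176991 - 8208) = (38797712643/246662)/(-185199) = (38797712643/246662)*(-1/185199) = -12932570881/15227185246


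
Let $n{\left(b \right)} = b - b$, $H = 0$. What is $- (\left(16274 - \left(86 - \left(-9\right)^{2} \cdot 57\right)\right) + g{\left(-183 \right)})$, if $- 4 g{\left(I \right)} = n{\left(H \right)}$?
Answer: $-20805$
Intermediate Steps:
$n{\left(b \right)} = 0$
$g{\left(I \right)} = 0$ ($g{\left(I \right)} = \left(- \frac{1}{4}\right) 0 = 0$)
$- (\left(16274 - \left(86 - \left(-9\right)^{2} \cdot 57\right)\right) + g{\left(-183 \right)}) = - (\left(16274 - \left(86 - \left(-9\right)^{2} \cdot 57\right)\right) + 0) = - (\left(16274 + \left(81 \cdot 57 - 86\right)\right) + 0) = - (\left(16274 + \left(4617 - 86\right)\right) + 0) = - (\left(16274 + 4531\right) + 0) = - (20805 + 0) = \left(-1\right) 20805 = -20805$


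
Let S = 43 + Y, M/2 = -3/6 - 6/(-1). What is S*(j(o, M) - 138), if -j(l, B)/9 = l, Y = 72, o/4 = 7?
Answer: -44850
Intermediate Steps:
o = 28 (o = 4*7 = 28)
M = 11 (M = 2*(-3/6 - 6/(-1)) = 2*(-3*1/6 - 6*(-1)) = 2*(-1/2 + 6) = 2*(11/2) = 11)
j(l, B) = -9*l
S = 115 (S = 43 + 72 = 115)
S*(j(o, M) - 138) = 115*(-9*28 - 138) = 115*(-252 - 138) = 115*(-390) = -44850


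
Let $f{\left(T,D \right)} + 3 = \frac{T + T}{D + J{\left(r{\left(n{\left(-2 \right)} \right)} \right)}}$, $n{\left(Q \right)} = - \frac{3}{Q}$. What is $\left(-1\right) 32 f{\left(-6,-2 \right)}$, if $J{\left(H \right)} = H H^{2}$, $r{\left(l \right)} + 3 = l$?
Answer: $\frac{1056}{43} \approx 24.558$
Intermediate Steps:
$r{\left(l \right)} = -3 + l$
$J{\left(H \right)} = H^{3}$
$f{\left(T,D \right)} = -3 + \frac{2 T}{- \frac{27}{8} + D}$ ($f{\left(T,D \right)} = -3 + \frac{T + T}{D + \left(-3 - \frac{3}{-2}\right)^{3}} = -3 + \frac{2 T}{D + \left(-3 - - \frac{3}{2}\right)^{3}} = -3 + \frac{2 T}{D + \left(-3 + \frac{3}{2}\right)^{3}} = -3 + \frac{2 T}{D + \left(- \frac{3}{2}\right)^{3}} = -3 + \frac{2 T}{D - \frac{27}{8}} = -3 + \frac{2 T}{- \frac{27}{8} + D}$)
$\left(-1\right) 32 f{\left(-6,-2 \right)} = \left(-1\right) 32 \frac{81 - -48 + 16 \left(-6\right)}{-27 + 8 \left(-2\right)} = - 32 \frac{81 + 48 - 96}{-27 - 16} = - 32 \frac{1}{-43} \cdot 33 = - 32 \left(\left(- \frac{1}{43}\right) 33\right) = \left(-32\right) \left(- \frac{33}{43}\right) = \frac{1056}{43}$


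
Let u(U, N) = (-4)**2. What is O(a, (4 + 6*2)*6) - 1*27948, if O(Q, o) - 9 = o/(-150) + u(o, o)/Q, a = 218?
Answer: -76135319/2725 ≈ -27940.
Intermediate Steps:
u(U, N) = 16
O(Q, o) = 9 + 16/Q - o/150 (O(Q, o) = 9 + (o/(-150) + 16/Q) = 9 + (o*(-1/150) + 16/Q) = 9 + (-o/150 + 16/Q) = 9 + (16/Q - o/150) = 9 + 16/Q - o/150)
O(a, (4 + 6*2)*6) - 1*27948 = (9 + 16/218 - (4 + 6*2)*6/150) - 1*27948 = (9 + 16*(1/218) - (4 + 12)*6/150) - 27948 = (9 + 8/109 - 8*6/75) - 27948 = (9 + 8/109 - 1/150*96) - 27948 = (9 + 8/109 - 16/25) - 27948 = 22981/2725 - 27948 = -76135319/2725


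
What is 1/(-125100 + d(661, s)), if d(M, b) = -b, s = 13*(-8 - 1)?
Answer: -1/124983 ≈ -8.0011e-6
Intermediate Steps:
s = -117 (s = 13*(-9) = -117)
1/(-125100 + d(661, s)) = 1/(-125100 - 1*(-117)) = 1/(-125100 + 117) = 1/(-124983) = -1/124983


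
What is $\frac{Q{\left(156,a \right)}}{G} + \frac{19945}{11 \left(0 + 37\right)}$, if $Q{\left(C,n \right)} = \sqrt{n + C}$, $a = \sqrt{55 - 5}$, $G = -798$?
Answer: $\frac{19945}{407} - \frac{\sqrt{156 + 5 \sqrt{2}}}{798} \approx 48.989$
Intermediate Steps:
$a = 5 \sqrt{2}$ ($a = \sqrt{50} = 5 \sqrt{2} \approx 7.0711$)
$Q{\left(C,n \right)} = \sqrt{C + n}$
$\frac{Q{\left(156,a \right)}}{G} + \frac{19945}{11 \left(0 + 37\right)} = \frac{\sqrt{156 + 5 \sqrt{2}}}{-798} + \frac{19945}{11 \left(0 + 37\right)} = \sqrt{156 + 5 \sqrt{2}} \left(- \frac{1}{798}\right) + \frac{19945}{11 \cdot 37} = - \frac{\sqrt{156 + 5 \sqrt{2}}}{798} + \frac{19945}{407} = \frac{19945}{407} - \frac{\sqrt{156 + 5 \sqrt{2}}}{798}$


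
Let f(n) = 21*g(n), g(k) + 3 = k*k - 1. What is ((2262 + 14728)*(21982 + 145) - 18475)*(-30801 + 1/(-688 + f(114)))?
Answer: -3151070731561589465/272144 ≈ -1.1579e+13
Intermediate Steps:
g(k) = -4 + k² (g(k) = -3 + (k*k - 1) = -3 + (k² - 1) = -3 + (-1 + k²) = -4 + k²)
f(n) = -84 + 21*n² (f(n) = 21*(-4 + n²) = -84 + 21*n²)
((2262 + 14728)*(21982 + 145) - 18475)*(-30801 + 1/(-688 + f(114))) = ((2262 + 14728)*(21982 + 145) - 18475)*(-30801 + 1/(-688 + (-84 + 21*114²))) = (16990*22127 - 18475)*(-30801 + 1/(-688 + (-84 + 21*12996))) = (375937730 - 18475)*(-30801 + 1/(-688 + (-84 + 272916))) = 375919255*(-30801 + 1/(-688 + 272832)) = 375919255*(-30801 + 1/272144) = 375919255*(-8382307343/272144) = -3151070731561589465/272144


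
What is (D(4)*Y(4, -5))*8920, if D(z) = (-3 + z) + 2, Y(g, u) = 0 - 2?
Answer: -53520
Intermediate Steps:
Y(g, u) = -2
D(z) = -1 + z
(D(4)*Y(4, -5))*8920 = ((-1 + 4)*(-2))*8920 = (3*(-2))*8920 = -6*8920 = -53520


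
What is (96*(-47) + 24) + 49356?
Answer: 44868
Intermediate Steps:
(96*(-47) + 24) + 49356 = (-4512 + 24) + 49356 = -4488 + 49356 = 44868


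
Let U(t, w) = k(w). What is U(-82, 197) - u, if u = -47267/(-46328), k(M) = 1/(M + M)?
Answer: -9288435/9126616 ≈ -1.0177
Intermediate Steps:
k(M) = 1/(2*M)
u = 47267/46328 (u = -47267*(-1/46328) = 47267/46328 ≈ 1.0203)
U(t, w) = 1/(2*w)
U(-82, 197) - u = (1/2)/197 - 1*47267/46328 = (1/2)*(1/197) - 47267/46328 = 1/394 - 47267/46328 = -9288435/9126616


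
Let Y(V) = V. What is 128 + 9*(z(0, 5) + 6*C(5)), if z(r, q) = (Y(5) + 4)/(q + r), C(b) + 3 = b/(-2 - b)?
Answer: -1973/35 ≈ -56.371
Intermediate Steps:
C(b) = -3 + b/(-2 - b)
z(r, q) = 9/(q + r) (z(r, q) = (5 + 4)/(q + r) = 9/(q + r))
128 + 9*(z(0, 5) + 6*C(5)) = 128 + 9*(9/(5 + 0) + 6*(2*(-3 - 2*5)/(2 + 5))) = 128 + 9*(9/5 + 6*(2*(-3 - 10)/7)) = 128 + 9*(9*(1/5) + 6*(2*(1/7)*(-13))) = 128 + 9*(9/5 + 6*(-26/7)) = 128 + 9*(9/5 - 156/7) = 128 + 9*(-717/35) = 128 - 6453/35 = -1973/35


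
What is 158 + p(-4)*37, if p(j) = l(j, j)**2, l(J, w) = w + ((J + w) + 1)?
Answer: 4635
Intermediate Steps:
l(J, w) = 1 + J + 2*w (l(J, w) = w + (1 + J + w) = 1 + J + 2*w)
p(j) = (1 + 3*j)**2 (p(j) = (1 + j + 2*j)**2 = (1 + 3*j)**2)
158 + p(-4)*37 = 158 + (1 + 3*(-4))**2*37 = 158 + (1 - 12)**2*37 = 158 + (-11)**2*37 = 158 + 121*37 = 158 + 4477 = 4635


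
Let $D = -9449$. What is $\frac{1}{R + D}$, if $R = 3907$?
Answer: $- \frac{1}{5542} \approx -0.00018044$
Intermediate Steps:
$\frac{1}{R + D} = \frac{1}{3907 - 9449} = \frac{1}{-5542} = - \frac{1}{5542}$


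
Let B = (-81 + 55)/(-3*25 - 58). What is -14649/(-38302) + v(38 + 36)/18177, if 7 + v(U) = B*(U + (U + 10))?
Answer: 11845414521/30865551794 ≈ 0.38377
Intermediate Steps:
B = 26/133 (B = -26/(-75 - 58) = -26/(-133) = -26*(-1/133) = 26/133 ≈ 0.19549)
v(U) = -671/133 + 52*U/133 (v(U) = -7 + 26*(U + (U + 10))/133 = -7 + 26*(U + (10 + U))/133 = -7 + 26*(10 + 2*U)/133 = -7 + (260/133 + 52*U/133) = -671/133 + 52*U/133)
-14649/(-38302) + v(38 + 36)/18177 = -14649/(-38302) + (-671/133 + 52*(38 + 36)/133)/18177 = -14649*(-1/38302) + (-671/133 + (52/133)*74)*(1/18177) = 14649/38302 + (-671/133 + 3848/133)*(1/18177) = 14649/38302 + (3177/133)*(1/18177) = 14649/38302 + 1059/805847 = 11845414521/30865551794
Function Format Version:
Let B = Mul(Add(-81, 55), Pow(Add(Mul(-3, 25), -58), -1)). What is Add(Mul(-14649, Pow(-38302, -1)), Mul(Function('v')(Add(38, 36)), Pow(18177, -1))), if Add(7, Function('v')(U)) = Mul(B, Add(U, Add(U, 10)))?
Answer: Rational(11845414521, 30865551794) ≈ 0.38377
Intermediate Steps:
B = Rational(26, 133) (B = Mul(-26, Pow(Add(-75, -58), -1)) = Mul(-26, Pow(-133, -1)) = Mul(-26, Rational(-1, 133)) = Rational(26, 133) ≈ 0.19549)
Function('v')(U) = Add(Rational(-671, 133), Mul(Rational(52, 133), U)) (Function('v')(U) = Add(-7, Mul(Rational(26, 133), Add(U, Add(U, 10)))) = Add(-7, Mul(Rational(26, 133), Add(U, Add(10, U)))) = Add(-7, Mul(Rational(26, 133), Add(10, Mul(2, U)))) = Add(-7, Add(Rational(260, 133), Mul(Rational(52, 133), U))) = Add(Rational(-671, 133), Mul(Rational(52, 133), U)))
Add(Mul(-14649, Pow(-38302, -1)), Mul(Function('v')(Add(38, 36)), Pow(18177, -1))) = Add(Mul(-14649, Pow(-38302, -1)), Mul(Add(Rational(-671, 133), Mul(Rational(52, 133), Add(38, 36))), Pow(18177, -1))) = Add(Mul(-14649, Rational(-1, 38302)), Mul(Add(Rational(-671, 133), Mul(Rational(52, 133), 74)), Rational(1, 18177))) = Add(Rational(14649, 38302), Mul(Add(Rational(-671, 133), Rational(3848, 133)), Rational(1, 18177))) = Add(Rational(14649, 38302), Mul(Rational(3177, 133), Rational(1, 18177))) = Add(Rational(14649, 38302), Rational(1059, 805847)) = Rational(11845414521, 30865551794)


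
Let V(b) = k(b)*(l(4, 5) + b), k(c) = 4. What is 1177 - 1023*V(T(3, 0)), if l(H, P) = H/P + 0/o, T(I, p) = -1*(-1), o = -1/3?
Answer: -30943/5 ≈ -6188.6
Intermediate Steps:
o = -⅓ (o = -1*⅓ = -⅓ ≈ -0.33333)
T(I, p) = 1
l(H, P) = H/P (l(H, P) = H/P + 0/(-⅓) = H/P + 0*(-3) = H/P + 0 = H/P)
V(b) = 16/5 + 4*b (V(b) = 4*(4/5 + b) = 4*(4*(⅕) + b) = 4*(⅘ + b) = 16/5 + 4*b)
1177 - 1023*V(T(3, 0)) = 1177 - 1023*(16/5 + 4*1) = 1177 - 1023*(16/5 + 4) = 1177 - 1023*36/5 = 1177 - 36828/5 = -30943/5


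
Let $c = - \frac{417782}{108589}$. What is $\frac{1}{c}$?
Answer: $- \frac{108589}{417782} \approx -0.25992$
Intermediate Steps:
$c = - \frac{417782}{108589}$ ($c = \left(-417782\right) \frac{1}{108589} = - \frac{417782}{108589} \approx -3.8474$)
$\frac{1}{c} = \frac{1}{- \frac{417782}{108589}} = - \frac{108589}{417782}$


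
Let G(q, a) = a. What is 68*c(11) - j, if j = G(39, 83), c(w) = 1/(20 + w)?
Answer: -2505/31 ≈ -80.806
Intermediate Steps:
j = 83
68*c(11) - j = 68/(20 + 11) - 1*83 = 68/31 - 83 = -2505/31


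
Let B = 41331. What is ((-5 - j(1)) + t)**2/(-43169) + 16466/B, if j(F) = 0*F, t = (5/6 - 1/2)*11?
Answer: 2132241830/5352653817 ≈ 0.39835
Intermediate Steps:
t = 11/3 (t = (5*(1/6) - 1*1/2)*11 = (5/6 - 1/2)*11 = (1/3)*11 = 11/3 ≈ 3.6667)
j(F) = 0
((-5 - j(1)) + t)**2/(-43169) + 16466/B = ((-5 - 1*0) + 11/3)**2/(-43169) + 16466/41331 = ((-5 + 0) + 11/3)**2*(-1/43169) + 16466*(1/41331) = (-5 + 11/3)**2*(-1/43169) + 16466/41331 = (-4/3)**2*(-1/43169) + 16466/41331 = (16/9)*(-1/43169) + 16466/41331 = -16/388521 + 16466/41331 = 2132241830/5352653817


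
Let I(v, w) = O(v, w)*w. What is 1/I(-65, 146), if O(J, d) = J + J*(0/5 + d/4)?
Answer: -1/355875 ≈ -2.8100e-6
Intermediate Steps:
O(J, d) = J + J*d/4 (O(J, d) = J + J*(0*(1/5) + d*(1/4)) = J + J*(0 + d/4) = J + J*(d/4) = J + J*d/4)
I(v, w) = v*w*(4 + w)/4 (I(v, w) = (v*(4 + w)/4)*w = v*w*(4 + w)/4)
1/I(-65, 146) = 1/((1/4)*(-65)*146*(4 + 146)) = 1/((1/4)*(-65)*146*150) = 1/(-355875) = -1/355875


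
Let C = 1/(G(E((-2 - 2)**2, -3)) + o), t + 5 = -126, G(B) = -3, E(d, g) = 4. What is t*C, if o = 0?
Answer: 131/3 ≈ 43.667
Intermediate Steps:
t = -131 (t = -5 - 126 = -131)
C = -1/3 (C = 1/(-3 + 0) = 1/(-3) = -1/3 ≈ -0.33333)
t*C = -131*(-1/3) = 131/3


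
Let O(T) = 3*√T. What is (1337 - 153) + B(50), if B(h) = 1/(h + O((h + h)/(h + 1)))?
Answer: 999313/844 - √51/4220 ≈ 1184.0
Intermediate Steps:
B(h) = 1/(h + 3*√2*√(h/(1 + h))) (B(h) = 1/(h + 3*√((h + h)/(h + 1))) = 1/(h + 3*√((2*h)/(1 + h))) = 1/(h + 3*√(2*h/(1 + h))) = 1/(h + 3*(√2*√(h/(1 + h)))) = 1/(h + 3*√2*√(h/(1 + h))))
(1337 - 153) + B(50) = (1337 - 153) + 1/(50 + 3*√2*√(50/(1 + 50))) = 1184 + 1/(50 + 3*√2*√(50/51)) = 1184 + 1/(50 + 3*√2*(5*√102/51)) = 1184 + 1/(50 + 10*√51/17)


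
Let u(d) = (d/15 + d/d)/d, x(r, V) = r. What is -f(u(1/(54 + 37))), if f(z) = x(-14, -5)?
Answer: 14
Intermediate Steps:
u(d) = (1 + d/15)/d (u(d) = (d*(1/15) + 1)/d = (d/15 + 1)/d = (1 + d/15)/d)
f(z) = -14
-f(u(1/(54 + 37))) = -1*(-14) = 14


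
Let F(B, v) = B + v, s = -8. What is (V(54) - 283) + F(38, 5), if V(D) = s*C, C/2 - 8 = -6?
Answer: -272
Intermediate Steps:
C = 4 (C = 16 + 2*(-6) = 16 - 12 = 4)
V(D) = -32 (V(D) = -8*4 = -32)
(V(54) - 283) + F(38, 5) = (-32 - 283) + (38 + 5) = -315 + 43 = -272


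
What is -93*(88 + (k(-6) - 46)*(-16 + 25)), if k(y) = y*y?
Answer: 186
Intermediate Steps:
k(y) = y²
-93*(88 + (k(-6) - 46)*(-16 + 25)) = -93*(88 + ((-6)² - 46)*(-16 + 25)) = -93*(88 + (36 - 46)*9) = -93*(88 - 10*9) = -93*(88 - 90) = -93*(-2) = 186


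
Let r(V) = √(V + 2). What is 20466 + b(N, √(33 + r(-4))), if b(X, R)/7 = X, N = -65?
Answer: 20011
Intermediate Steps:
r(V) = √(2 + V)
b(X, R) = 7*X
20466 + b(N, √(33 + r(-4))) = 20466 + 7*(-65) = 20466 - 455 = 20011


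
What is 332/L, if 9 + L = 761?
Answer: 83/188 ≈ 0.44149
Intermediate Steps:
L = 752 (L = -9 + 761 = 752)
332/L = 332/752 = 332*(1/752) = 83/188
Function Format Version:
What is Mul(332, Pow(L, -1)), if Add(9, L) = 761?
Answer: Rational(83, 188) ≈ 0.44149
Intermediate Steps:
L = 752 (L = Add(-9, 761) = 752)
Mul(332, Pow(L, -1)) = Mul(332, Pow(752, -1)) = Mul(332, Rational(1, 752)) = Rational(83, 188)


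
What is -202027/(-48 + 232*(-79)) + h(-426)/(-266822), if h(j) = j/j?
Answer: 26952614909/2451560536 ≈ 10.994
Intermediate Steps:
h(j) = 1
-202027/(-48 + 232*(-79)) + h(-426)/(-266822) = -202027/(-48 + 232*(-79)) + 1/(-266822) = -202027/(-48 - 18328) + 1*(-1/266822) = -202027/(-18376) - 1/266822 = -202027*(-1/18376) - 1/266822 = 202027/18376 - 1/266822 = 26952614909/2451560536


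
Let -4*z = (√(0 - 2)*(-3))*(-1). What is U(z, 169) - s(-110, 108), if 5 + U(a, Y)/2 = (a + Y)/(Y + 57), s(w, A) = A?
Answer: -13165/113 - 3*I*√2/452 ≈ -116.5 - 0.0093864*I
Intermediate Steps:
z = -3*I*√2/4 (z = -√(0 - 2)*(-3)*(-1)/4 = -√(-2)*(-3)*(-1)/4 = -(I*√2)*(-3)*(-1)/4 = -(-3*I*√2)*(-1)/4 = -3*I*√2/4 ≈ -1.0607*I)
U(a, Y) = -10 + 2*(Y + a)/(57 + Y) (U(a, Y) = -10 + 2*((a + Y)/(Y + 57)) = -10 + 2*((Y + a)/(57 + Y)) = -10 + 2*(Y + a)/(57 + Y))
U(z, 169) - s(-110, 108) = 2*(-285 - 3*I*√2/4 - 4*169)/(57 + 169) - 1*108 = 2*(-285 - 3*I*√2/4 - 676)/226 - 108 = 2*(1/226)*(-961 - 3*I*√2/4) - 108 = (-961/113 - 3*I*√2/452) - 108 = -13165/113 - 3*I*√2/452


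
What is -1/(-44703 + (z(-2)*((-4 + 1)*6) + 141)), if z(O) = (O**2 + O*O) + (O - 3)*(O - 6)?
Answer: 1/45426 ≈ 2.2014e-5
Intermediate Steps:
z(O) = 2*O**2 + (-6 + O)*(-3 + O) (z(O) = (O**2 + O**2) + (-3 + O)*(-6 + O) = 2*O**2 + (-6 + O)*(-3 + O))
-1/(-44703 + (z(-2)*((-4 + 1)*6) + 141)) = -1/(-44703 + ((18 - 9*(-2) + 3*(-2)**2)*((-4 + 1)*6) + 141)) = -1/(-44703 + ((18 + 18 + 3*4)*(-3*6) + 141)) = -1/(-44703 + ((18 + 18 + 12)*(-18) + 141)) = -1/(-44703 + (48*(-18) + 141)) = -1/(-44703 + (-864 + 141)) = -1/(-44703 - 723) = -1/(-45426) = -1*(-1/45426) = 1/45426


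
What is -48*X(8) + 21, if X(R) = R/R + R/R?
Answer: -75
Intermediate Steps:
X(R) = 2 (X(R) = 1 + 1 = 2)
-48*X(8) + 21 = -48*2 + 21 = -96 + 21 = -75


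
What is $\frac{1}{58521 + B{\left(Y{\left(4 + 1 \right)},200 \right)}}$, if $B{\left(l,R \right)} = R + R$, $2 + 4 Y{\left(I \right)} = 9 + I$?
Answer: $\frac{1}{58921} \approx 1.6972 \cdot 10^{-5}$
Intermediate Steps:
$Y{\left(I \right)} = \frac{7}{4} + \frac{I}{4}$ ($Y{\left(I \right)} = - \frac{1}{2} + \frac{9 + I}{4} = - \frac{1}{2} + \left(\frac{9}{4} + \frac{I}{4}\right) = \frac{7}{4} + \frac{I}{4}$)
$B{\left(l,R \right)} = 2 R$
$\frac{1}{58521 + B{\left(Y{\left(4 + 1 \right)},200 \right)}} = \frac{1}{58521 + 2 \cdot 200} = \frac{1}{58521 + 400} = \frac{1}{58921}$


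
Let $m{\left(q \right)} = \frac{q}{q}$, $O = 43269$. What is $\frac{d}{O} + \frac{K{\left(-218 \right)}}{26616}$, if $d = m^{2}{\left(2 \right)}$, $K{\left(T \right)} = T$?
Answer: $- \frac{522557}{63980428} \approx -0.0081674$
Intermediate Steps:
$m{\left(q \right)} = 1$
$d = 1$ ($d = 1^{2} = 1$)
$\frac{d}{O} + \frac{K{\left(-218 \right)}}{26616} = 1 \cdot \frac{1}{43269} - \frac{218}{26616} = 1 \cdot \frac{1}{43269} - \frac{109}{13308} = \frac{1}{43269} - \frac{109}{13308} = - \frac{522557}{63980428}$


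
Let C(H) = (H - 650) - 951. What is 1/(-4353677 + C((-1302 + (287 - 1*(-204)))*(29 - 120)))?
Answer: -1/4281477 ≈ -2.3356e-7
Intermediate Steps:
C(H) = -1601 + H (C(H) = (-650 + H) - 951 = -1601 + H)
1/(-4353677 + C((-1302 + (287 - 1*(-204)))*(29 - 120))) = 1/(-4353677 + (-1601 + (-1302 + (287 - 1*(-204)))*(29 - 120))) = 1/(-4353677 + (-1601 + (-1302 + (287 + 204))*(-91))) = 1/(-4353677 + (-1601 + (-1302 + 491)*(-91))) = 1/(-4353677 + (-1601 - 811*(-91))) = 1/(-4353677 + (-1601 + 73801)) = 1/(-4353677 + 72200) = 1/(-4281477) = -1/4281477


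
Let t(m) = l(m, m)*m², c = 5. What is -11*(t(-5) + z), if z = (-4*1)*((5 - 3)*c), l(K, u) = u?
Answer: 1815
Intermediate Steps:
t(m) = m³ (t(m) = m*m² = m³)
z = -40 (z = (-4*1)*((5 - 3)*5) = -8*5 = -4*10 = -40)
-11*(t(-5) + z) = -11*((-5)³ - 40) = -11*(-125 - 40) = -11*(-165) = 1815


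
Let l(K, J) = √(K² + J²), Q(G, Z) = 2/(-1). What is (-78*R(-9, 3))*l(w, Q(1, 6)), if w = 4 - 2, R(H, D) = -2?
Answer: 312*√2 ≈ 441.23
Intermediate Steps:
Q(G, Z) = -2 (Q(G, Z) = 2*(-1) = -2)
w = 2
l(K, J) = √(J² + K²)
(-78*R(-9, 3))*l(w, Q(1, 6)) = (-78*(-2))*√((-2)² + 2²) = 156*√(4 + 4) = 156*√8 = 156*(2*√2) = 312*√2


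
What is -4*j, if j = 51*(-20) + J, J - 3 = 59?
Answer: 3832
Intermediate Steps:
J = 62 (J = 3 + 59 = 62)
j = -958 (j = 51*(-20) + 62 = -1020 + 62 = -958)
-4*j = -4*(-958) = 3832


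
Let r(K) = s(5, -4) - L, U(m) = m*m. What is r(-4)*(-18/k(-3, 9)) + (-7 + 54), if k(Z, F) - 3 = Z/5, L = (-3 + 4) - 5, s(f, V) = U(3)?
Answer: -101/2 ≈ -50.500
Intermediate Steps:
U(m) = m²
s(f, V) = 9 (s(f, V) = 3² = 9)
L = -4 (L = 1 - 5 = -4)
r(K) = 13 (r(K) = 9 - 1*(-4) = 9 + 4 = 13)
k(Z, F) = 3 + Z/5
r(-4)*(-18/k(-3, 9)) + (-7 + 54) = 13*(-18/(3 + (⅕)*(-3))) + (-7 + 54) = 13*(-18/(3 - ⅗)) + 47 = 13*(-18/12/5) + 47 = 13*(-18*5/12) + 47 = 13*(-15/2) + 47 = -195/2 + 47 = -101/2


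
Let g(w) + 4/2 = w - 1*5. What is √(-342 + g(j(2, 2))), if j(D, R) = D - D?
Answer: I*√349 ≈ 18.682*I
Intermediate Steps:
j(D, R) = 0
g(w) = -7 + w (g(w) = -2 + (w - 1*5) = -2 + (w - 5) = -2 + (-5 + w) = -7 + w)
√(-342 + g(j(2, 2))) = √(-342 + (-7 + 0)) = √(-342 - 7) = √(-349) = I*√349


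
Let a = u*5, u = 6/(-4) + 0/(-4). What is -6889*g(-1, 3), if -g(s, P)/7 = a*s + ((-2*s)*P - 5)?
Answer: 819791/2 ≈ 4.0990e+5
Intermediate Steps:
u = -3/2 (u = 6*(-1/4) + 0*(-1/4) = -3/2 + 0 = -3/2 ≈ -1.5000)
a = -15/2 (a = -3/2*5 = -15/2 ≈ -7.5000)
g(s, P) = 35 + 105*s/2 + 14*P*s (g(s, P) = -7*(-15*s/2 + ((-2*s)*P - 5)) = -7*(-15*s/2 + (-2*P*s - 5)) = -7*(-15*s/2 + (-5 - 2*P*s)) = -7*(-5 - 15*s/2 - 2*P*s) = 35 + 105*s/2 + 14*P*s)
-6889*g(-1, 3) = -6889*(35 + (105/2)*(-1) + 14*3*(-1)) = -6889*(35 - 105/2 - 42) = -6889*(-119/2) = 819791/2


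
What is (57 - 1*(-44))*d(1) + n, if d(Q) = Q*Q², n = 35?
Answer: 136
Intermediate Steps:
d(Q) = Q³
(57 - 1*(-44))*d(1) + n = (57 - 1*(-44))*1³ + 35 = (57 + 44)*1 + 35 = 101*1 + 35 = 101 + 35 = 136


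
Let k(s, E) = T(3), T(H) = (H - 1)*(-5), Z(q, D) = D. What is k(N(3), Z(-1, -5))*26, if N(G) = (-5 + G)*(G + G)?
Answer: -260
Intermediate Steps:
N(G) = 2*G*(-5 + G) (N(G) = (-5 + G)*(2*G) = 2*G*(-5 + G))
T(H) = 5 - 5*H (T(H) = (-1 + H)*(-5) = 5 - 5*H)
k(s, E) = -10 (k(s, E) = 5 - 5*3 = 5 - 15 = -10)
k(N(3), Z(-1, -5))*26 = -10*26 = -260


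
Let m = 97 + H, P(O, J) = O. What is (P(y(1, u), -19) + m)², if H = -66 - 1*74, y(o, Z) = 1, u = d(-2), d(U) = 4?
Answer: 1764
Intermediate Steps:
u = 4
H = -140 (H = -66 - 74 = -140)
m = -43 (m = 97 - 140 = -43)
(P(y(1, u), -19) + m)² = (1 - 43)² = (-42)² = 1764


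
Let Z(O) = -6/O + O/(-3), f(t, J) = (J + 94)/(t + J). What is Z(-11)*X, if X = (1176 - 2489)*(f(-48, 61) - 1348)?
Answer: 22167581/3 ≈ 7.3892e+6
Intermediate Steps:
f(t, J) = (94 + J)/(J + t)
X = 1754269 (X = (1176 - 2489)*((94 + 61)/(61 - 48) - 1348) = -1313*(155/13 - 1348) = -1313*(-17369/13) = 1754269)
Z(O) = -6/O - O/3 (Z(O) = -6/O + O*(-⅓) = -6/O - O/3)
Z(-11)*X = (-6/(-11) - ⅓*(-11))*1754269 = (-6*(-1/11) + 11/3)*1754269 = (6/11 + 11/3)*1754269 = (139/33)*1754269 = 22167581/3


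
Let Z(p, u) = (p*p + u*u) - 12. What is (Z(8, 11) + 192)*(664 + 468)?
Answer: 413180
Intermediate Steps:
Z(p, u) = -12 + p² + u² (Z(p, u) = (p² + u²) - 12 = -12 + p² + u²)
(Z(8, 11) + 192)*(664 + 468) = ((-12 + 8² + 11²) + 192)*(664 + 468) = ((-12 + 64 + 121) + 192)*1132 = (173 + 192)*1132 = 365*1132 = 413180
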